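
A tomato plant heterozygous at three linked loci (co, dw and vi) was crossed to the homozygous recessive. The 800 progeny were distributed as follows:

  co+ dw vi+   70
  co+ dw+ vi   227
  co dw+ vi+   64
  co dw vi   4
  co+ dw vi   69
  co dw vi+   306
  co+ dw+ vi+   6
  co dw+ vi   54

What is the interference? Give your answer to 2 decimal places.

0.58

The two most frequent reciprocal classes, co+ dw+ vi and co dw vi+, are the parental types, so the F1 was co+ dw+ vi / co dw vi+.
The two rarest classes, co+ dw+ vi+ and co dw vi, are the double crossovers. Comparing them with the parentals, only the vi allele has switched, so vi is the middle locus and the order is co – vi – dw.
co–vi: (124 + 10)/800 = 0.1675; vi–dw: (133 + 10)/800 = 0.1787.
Expected DCO frequency = 0.1675 × 0.1787 ≈ 0.02993; observed = 10/800 ≈ 0.01250.
Coefficient of coincidence = 0.01250/0.02993 ≈ 0.42; interference = 1 − 0.42 = 0.58.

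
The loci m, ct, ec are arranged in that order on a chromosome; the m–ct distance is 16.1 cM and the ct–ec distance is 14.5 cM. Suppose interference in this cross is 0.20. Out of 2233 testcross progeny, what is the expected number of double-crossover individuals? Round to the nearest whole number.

Map distances give recombination frequencies of 0.161 and 0.145 for the two intervals.
With interference 0.20 (so coincidence = 0.80), expected double-crossover frequency = 0.161 × 0.145 × 0.80 = 0.01868.
Expected number = 0.01868 × 2233 = 41.70 ≈ 42.

42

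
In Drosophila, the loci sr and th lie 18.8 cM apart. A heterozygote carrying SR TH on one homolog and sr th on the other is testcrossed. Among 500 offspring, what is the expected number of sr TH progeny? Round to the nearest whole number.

A map distance of 18.8 cM corresponds to a recombination frequency of 0.188.
The F1 is SR TH / sr th, so sr TH is a recombinant gamete class with expected frequency r/2 = 0.188/2 = 0.0940.
Expected number = 0.0940 × 500 = 47.00 ≈ 47.

47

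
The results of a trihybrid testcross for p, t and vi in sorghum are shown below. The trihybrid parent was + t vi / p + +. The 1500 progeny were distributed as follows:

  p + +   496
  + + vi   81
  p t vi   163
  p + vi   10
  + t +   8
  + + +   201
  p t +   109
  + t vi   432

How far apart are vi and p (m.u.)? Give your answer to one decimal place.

The two rarest classes, + t + and p + vi, are the double crossovers. Comparing them with the parentals, only the vi allele has switched, so vi is the middle locus and the order is t – vi – p.
Crossovers in the vi–p interval produce the single-crossover classes p t vi and + + + (163 + 201 = 364) plus the double crossovers (18).
RF(vi–p) = (364 + 18) / 1500 = 382/1500 = 0.2547 → 25.5 m.u.

25.5 m.u.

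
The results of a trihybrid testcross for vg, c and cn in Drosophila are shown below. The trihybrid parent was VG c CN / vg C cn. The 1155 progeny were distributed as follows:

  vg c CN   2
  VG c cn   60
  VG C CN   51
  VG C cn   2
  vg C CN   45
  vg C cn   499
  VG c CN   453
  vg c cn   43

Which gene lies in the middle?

The two rarest classes, vg c CN and VG C cn, are the double crossovers. Comparing them with the parentals, only the vg allele has switched, so vg is the middle locus and the order is cn – vg – c.

vg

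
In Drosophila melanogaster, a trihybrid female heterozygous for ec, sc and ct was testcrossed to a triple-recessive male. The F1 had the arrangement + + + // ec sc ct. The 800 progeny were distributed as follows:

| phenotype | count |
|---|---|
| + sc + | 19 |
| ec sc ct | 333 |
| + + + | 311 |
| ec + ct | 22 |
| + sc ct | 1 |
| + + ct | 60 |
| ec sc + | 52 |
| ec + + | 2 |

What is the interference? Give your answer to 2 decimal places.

The two rarest classes, ec + + and + sc ct, are the double crossovers. Comparing them with the parentals, only the ec allele has switched, so ec is the middle locus and the order is sc – ec – ct.
sc–ec: (41 + 3)/800 = 0.0550; ec–ct: (112 + 3)/800 = 0.1437.
Expected DCO frequency = 0.0550 × 0.1437 ≈ 0.00790; observed = 3/800 ≈ 0.00375.
Coefficient of coincidence = 0.00375/0.00790 ≈ 0.47; interference = 1 − 0.47 = 0.53.

0.53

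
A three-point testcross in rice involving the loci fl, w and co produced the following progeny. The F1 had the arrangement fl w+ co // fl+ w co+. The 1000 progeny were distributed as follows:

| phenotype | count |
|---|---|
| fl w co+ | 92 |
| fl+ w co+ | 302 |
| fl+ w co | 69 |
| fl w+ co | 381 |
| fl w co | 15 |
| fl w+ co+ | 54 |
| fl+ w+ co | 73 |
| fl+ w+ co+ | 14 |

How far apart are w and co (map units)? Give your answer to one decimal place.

The two rarest classes, fl w co and fl+ w+ co+, are the double crossovers. Comparing them with the parentals, only the w allele has switched, so w is the middle locus and the order is co – w – fl.
Crossovers in the co–w interval produce the single-crossover classes fl w+ co+ and fl+ w co (54 + 69 = 123) plus the double crossovers (29).
RF(co–w) = (123 + 29) / 1000 = 152/1000 = 0.1520 → 15.2 map units.

15.2 map units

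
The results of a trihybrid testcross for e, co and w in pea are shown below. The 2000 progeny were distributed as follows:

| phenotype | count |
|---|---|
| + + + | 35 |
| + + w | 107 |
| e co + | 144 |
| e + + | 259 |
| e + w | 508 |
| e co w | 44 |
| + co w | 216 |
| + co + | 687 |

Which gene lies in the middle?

The two most frequent reciprocal classes, + co + and e + w, are the parental types, so the F1 was + co + / e + w.
The two rarest classes, + + + and e co w, are the double crossovers. Comparing them with the parentals, only the co allele has switched, so co is the middle locus and the order is e – co – w.

co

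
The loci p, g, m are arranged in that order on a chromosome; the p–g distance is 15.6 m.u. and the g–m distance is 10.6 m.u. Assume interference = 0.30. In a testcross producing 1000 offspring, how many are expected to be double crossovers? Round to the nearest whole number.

Map distances give recombination frequencies of 0.156 and 0.106 for the two intervals.
With interference 0.30 (so coincidence = 0.70), expected double-crossover frequency = 0.156 × 0.106 × 0.70 = 0.01158.
Expected number = 0.01158 × 1000 = 11.58 ≈ 12.

12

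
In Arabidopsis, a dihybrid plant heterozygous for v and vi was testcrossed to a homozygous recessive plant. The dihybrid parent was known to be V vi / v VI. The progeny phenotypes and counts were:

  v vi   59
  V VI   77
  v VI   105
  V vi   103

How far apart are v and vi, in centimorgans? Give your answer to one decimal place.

39.5 centimorgans

The recombinant classes are V VI and v vi: 77 + 59 = 136.
Recombination frequency = 136/344 = 0.3953 ≈ 39.5%, i.e. 39.5 centimorgans.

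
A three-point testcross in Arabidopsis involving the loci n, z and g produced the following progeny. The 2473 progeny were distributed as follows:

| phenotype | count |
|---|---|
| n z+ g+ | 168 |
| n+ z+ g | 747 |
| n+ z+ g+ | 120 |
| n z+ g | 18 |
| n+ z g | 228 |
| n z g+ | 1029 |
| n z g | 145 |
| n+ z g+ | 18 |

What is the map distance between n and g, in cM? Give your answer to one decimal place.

The two most frequent reciprocal classes, n z g+ and n+ z+ g, are the parental types, so the F1 was n z g+ / n+ z+ g.
The two rarest classes, n+ z g+ and n z+ g, are the double crossovers. Comparing them with the parentals, only the n allele has switched, so n is the middle locus and the order is z – n – g.
Crossovers in the n–g interval produce the single-crossover classes n z g and n+ z+ g+ (145 + 120 = 265) plus the double crossovers (36).
RF(n–g) = (265 + 36) / 2473 = 301/2473 = 0.1217 → 12.2 cM.

12.2 cM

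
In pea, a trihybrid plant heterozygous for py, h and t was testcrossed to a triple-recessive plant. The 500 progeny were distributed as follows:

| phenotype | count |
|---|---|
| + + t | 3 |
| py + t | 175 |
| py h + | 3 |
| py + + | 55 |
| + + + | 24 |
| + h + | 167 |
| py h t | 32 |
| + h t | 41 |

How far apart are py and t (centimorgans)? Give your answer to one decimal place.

The two most frequent reciprocal classes, py + t and + h +, are the parental types, so the F1 was py + t / + h +.
The two rarest classes, + + t and py h +, are the double crossovers. Comparing them with the parentals, only the py allele has switched, so py is the middle locus and the order is t – py – h.
Crossovers in the t–py interval produce the single-crossover classes py + + and + h t (55 + 41 = 96) plus the double crossovers (6).
RF(t–py) = (96 + 6) / 500 = 102/500 = 0.2040 → 20.4 centimorgans.

20.4 centimorgans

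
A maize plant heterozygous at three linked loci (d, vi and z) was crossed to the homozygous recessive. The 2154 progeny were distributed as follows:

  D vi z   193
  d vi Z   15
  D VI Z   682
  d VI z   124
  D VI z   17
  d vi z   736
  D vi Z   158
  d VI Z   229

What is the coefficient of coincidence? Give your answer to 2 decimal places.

0.48

The two most frequent reciprocal classes, d vi z and D VI Z, are the parental types, so the F1 was d vi z / D VI Z.
The two rarest classes, d vi Z and D VI z, are the double crossovers. Comparing them with the parentals, only the z allele has switched, so z is the middle locus and the order is d – z – vi.
d–z: (422 + 32)/2154 = 0.2108; z–vi: (282 + 32)/2154 = 0.1458.
Expected DCO frequency = 0.2108 × 0.1458 ≈ 0.03073; observed = 32/2154 ≈ 0.01486.
Coefficient of coincidence = 0.01486/0.03073 ≈ 0.48.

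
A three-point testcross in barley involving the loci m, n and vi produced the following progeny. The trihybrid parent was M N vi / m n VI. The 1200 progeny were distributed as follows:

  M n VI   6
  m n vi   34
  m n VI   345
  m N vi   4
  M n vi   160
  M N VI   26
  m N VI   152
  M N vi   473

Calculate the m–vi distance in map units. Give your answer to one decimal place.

The two rarest classes, m N vi and M n VI, are the double crossovers. Comparing them with the parentals, only the m allele has switched, so m is the middle locus and the order is vi – m – n.
Crossovers in the vi–m interval produce the single-crossover classes M N VI and m n vi (26 + 34 = 60) plus the double crossovers (10).
RF(vi–m) = (60 + 10) / 1200 = 70/1200 = 0.0583 → 5.8 map units.

5.8 map units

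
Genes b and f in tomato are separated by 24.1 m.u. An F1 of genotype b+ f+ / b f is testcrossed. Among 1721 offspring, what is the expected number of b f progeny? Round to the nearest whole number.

653

A map distance of 24.1 m.u. corresponds to a recombination frequency of 0.241.
The F1 is b+ f+ / b f, so b f is a parental gamete class with expected frequency (1 − r)/2 = 0.759/2 = 0.3795.
Expected number = 0.3795 × 1721 = 653.12 ≈ 653.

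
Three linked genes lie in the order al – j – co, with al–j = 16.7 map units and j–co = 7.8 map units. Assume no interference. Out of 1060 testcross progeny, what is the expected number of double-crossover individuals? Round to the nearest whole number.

Map distances give recombination frequencies of 0.167 and 0.078 for the two intervals.
With no interference, expected double-crossover frequency = 0.167 × 0.078 = 0.01303.
Expected number = 0.01303 × 1060 = 13.81 ≈ 14.

14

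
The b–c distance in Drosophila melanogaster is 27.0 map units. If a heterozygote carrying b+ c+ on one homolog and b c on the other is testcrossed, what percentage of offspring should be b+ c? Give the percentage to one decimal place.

13.5%

A map distance of 27.0 map units corresponds to a recombination frequency of 0.270.
The F1 is b+ c+ / b c, so b+ c is a recombinant gamete class with expected frequency r/2 = 0.270/2 = 0.1350.
That is 0.1350 = 13.5% of the progeny.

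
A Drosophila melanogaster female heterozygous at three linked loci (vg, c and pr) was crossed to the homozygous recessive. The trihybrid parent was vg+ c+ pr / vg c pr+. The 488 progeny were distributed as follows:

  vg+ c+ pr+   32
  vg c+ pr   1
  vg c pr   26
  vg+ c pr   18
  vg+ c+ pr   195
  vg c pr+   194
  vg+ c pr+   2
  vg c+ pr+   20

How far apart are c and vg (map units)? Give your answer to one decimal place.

8.4 map units

The two rarest classes, vg c+ pr and vg+ c pr+, are the double crossovers. Comparing them with the parentals, only the vg allele has switched, so vg is the middle locus and the order is pr – vg – c.
Crossovers in the vg–c interval produce the single-crossover classes vg+ c pr and vg c+ pr+ (18 + 20 = 38) plus the double crossovers (3).
RF(vg–c) = (38 + 3) / 488 = 41/488 = 0.0840 → 8.4 map units.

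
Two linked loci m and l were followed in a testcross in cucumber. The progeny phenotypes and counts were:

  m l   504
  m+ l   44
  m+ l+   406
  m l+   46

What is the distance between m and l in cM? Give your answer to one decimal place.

9.0 cM

The two most frequent classes, m+ l+ (406) and m l (504), are the parental types, so the F1 was m+ l+ / m l.
The recombinant classes are m+ l and m l+: 44 + 46 = 90.
Recombination frequency = 90/1000 = 0.0900 ≈ 9.0%, i.e. 9.0 cM.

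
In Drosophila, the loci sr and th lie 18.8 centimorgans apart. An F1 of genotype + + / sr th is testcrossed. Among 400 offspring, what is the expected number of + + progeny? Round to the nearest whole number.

A map distance of 18.8 centimorgans corresponds to a recombination frequency of 0.188.
The F1 is + + / sr th, so + + is a parental gamete class with expected frequency (1 − r)/2 = 0.812/2 = 0.4060.
Expected number = 0.4060 × 400 = 162.40 ≈ 162.

162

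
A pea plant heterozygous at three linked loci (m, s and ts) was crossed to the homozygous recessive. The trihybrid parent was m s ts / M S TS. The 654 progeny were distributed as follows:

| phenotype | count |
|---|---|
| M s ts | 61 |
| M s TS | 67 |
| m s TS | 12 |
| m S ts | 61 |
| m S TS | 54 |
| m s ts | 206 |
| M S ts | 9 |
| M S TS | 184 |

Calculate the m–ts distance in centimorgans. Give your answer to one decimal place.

20.8 centimorgans

The two rarest classes, m s TS and M S ts, are the double crossovers. Comparing them with the parentals, only the ts allele has switched, so ts is the middle locus and the order is s – ts – m.
Crossovers in the ts–m interval produce the single-crossover classes M s ts and m S TS (61 + 54 = 115) plus the double crossovers (21).
RF(ts–m) = (115 + 21) / 654 = 136/654 = 0.2080 → 20.8 centimorgans.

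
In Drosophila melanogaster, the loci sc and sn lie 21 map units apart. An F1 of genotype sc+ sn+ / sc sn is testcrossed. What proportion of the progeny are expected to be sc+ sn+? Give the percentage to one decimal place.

A map distance of 21 map units corresponds to a recombination frequency of 0.210.
The F1 is sc+ sn+ / sc sn, so sc+ sn+ is a parental gamete class with expected frequency (1 − r)/2 = 0.790/2 = 0.3950.
That is 0.3950 = 39.5% of the progeny.

39.5%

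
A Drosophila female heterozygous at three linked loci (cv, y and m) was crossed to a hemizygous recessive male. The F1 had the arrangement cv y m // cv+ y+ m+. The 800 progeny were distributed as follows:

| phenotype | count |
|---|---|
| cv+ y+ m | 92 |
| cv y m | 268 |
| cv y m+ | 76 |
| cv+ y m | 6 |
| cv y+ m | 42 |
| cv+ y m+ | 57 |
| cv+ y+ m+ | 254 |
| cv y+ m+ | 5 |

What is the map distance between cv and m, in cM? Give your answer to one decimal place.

The two rarest classes, cv+ y m and cv y+ m+, are the double crossovers. Comparing them with the parentals, only the cv allele has switched, so cv is the middle locus and the order is y – cv – m.
Crossovers in the cv–m interval produce the single-crossover classes cv y m+ and cv+ y+ m (76 + 92 = 168) plus the double crossovers (11).
RF(cv–m) = (168 + 11) / 800 = 179/800 = 0.2238 → 22.4 cM.

22.4 cM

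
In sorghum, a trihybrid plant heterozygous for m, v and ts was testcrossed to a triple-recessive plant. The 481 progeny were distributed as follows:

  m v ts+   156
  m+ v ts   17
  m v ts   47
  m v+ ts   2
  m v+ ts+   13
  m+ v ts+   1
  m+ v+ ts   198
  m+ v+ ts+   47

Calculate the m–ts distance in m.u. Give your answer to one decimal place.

20.2 m.u.

The two most frequent reciprocal classes, m+ v+ ts and m v ts+, are the parental types, so the F1 was m+ v+ ts / m v ts+.
The two rarest classes, m v+ ts and m+ v ts+, are the double crossovers. Comparing them with the parentals, only the m allele has switched, so m is the middle locus and the order is v – m – ts.
Crossovers in the m–ts interval produce the single-crossover classes m+ v+ ts+ and m v ts (47 + 47 = 94) plus the double crossovers (3).
RF(m–ts) = (94 + 3) / 481 = 97/481 = 0.2017 → 20.2 m.u.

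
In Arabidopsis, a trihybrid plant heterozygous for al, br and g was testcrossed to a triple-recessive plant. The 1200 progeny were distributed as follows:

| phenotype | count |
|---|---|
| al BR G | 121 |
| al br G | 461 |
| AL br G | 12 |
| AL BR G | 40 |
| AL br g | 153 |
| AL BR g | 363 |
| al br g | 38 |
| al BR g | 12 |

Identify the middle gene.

The two most frequent reciprocal classes, al br G and AL BR g, are the parental types, so the F1 was al br G / AL BR g.
The two rarest classes, AL br G and al BR g, are the double crossovers. Comparing them with the parentals, only the al allele has switched, so al is the middle locus and the order is br – al – g.

al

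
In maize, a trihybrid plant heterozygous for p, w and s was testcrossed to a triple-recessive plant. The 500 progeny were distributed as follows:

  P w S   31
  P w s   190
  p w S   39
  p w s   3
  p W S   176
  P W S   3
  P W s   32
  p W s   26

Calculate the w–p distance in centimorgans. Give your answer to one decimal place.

The two most frequent reciprocal classes, P w s and p W S, are the parental types, so the F1 was P w s / p W S.
The two rarest classes, p w s and P W S, are the double crossovers. Comparing them with the parentals, only the p allele has switched, so p is the middle locus and the order is s – p – w.
Crossovers in the p–w interval produce the single-crossover classes P W s and p w S (32 + 39 = 71) plus the double crossovers (6).
RF(p–w) = (71 + 6) / 500 = 77/500 = 0.1540 → 15.4 centimorgans.

15.4 centimorgans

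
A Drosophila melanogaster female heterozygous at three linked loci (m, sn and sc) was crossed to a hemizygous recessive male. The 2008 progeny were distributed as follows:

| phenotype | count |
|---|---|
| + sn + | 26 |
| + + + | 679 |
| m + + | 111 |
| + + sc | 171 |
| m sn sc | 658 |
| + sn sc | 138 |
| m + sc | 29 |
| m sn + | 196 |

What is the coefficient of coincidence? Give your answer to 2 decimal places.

The two most frequent reciprocal classes, m sn sc and + + +, are the parental types, so the F1 was m sn sc / + + +.
The two rarest classes, m + sc and + sn +, are the double crossovers. Comparing them with the parentals, only the sn allele has switched, so sn is the middle locus and the order is m – sn – sc.
m–sn: (249 + 55)/2008 = 0.1514; sn–sc: (367 + 55)/2008 = 0.2102.
Expected DCO frequency = 0.1514 × 0.2102 ≈ 0.03182; observed = 55/2008 ≈ 0.02739.
Coefficient of coincidence = 0.02739/0.03182 ≈ 0.86.

0.86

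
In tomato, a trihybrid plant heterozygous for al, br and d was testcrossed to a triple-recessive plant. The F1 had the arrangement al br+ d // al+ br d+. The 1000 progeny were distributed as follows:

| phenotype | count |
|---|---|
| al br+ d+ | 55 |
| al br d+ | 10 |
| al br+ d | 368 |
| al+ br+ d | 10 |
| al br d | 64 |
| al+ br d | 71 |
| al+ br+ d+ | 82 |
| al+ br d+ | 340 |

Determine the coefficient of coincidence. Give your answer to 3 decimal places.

The two rarest classes, al+ br+ d and al br d+, are the double crossovers. Comparing them with the parentals, only the al allele has switched, so al is the middle locus and the order is d – al – br.
d–al: (126 + 20)/1000 = 0.1460; al–br: (146 + 20)/1000 = 0.1660.
Expected DCO frequency = 0.1460 × 0.1660 ≈ 0.02424; observed = 20/1000 ≈ 0.02000.
Coefficient of coincidence = 0.02000/0.02424 ≈ 0.825.

0.825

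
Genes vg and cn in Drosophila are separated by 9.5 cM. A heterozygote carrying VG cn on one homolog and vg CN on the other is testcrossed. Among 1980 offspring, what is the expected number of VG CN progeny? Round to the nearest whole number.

A map distance of 9.5 cM corresponds to a recombination frequency of 0.095.
The F1 is VG cn / vg CN, so VG CN is a recombinant gamete class with expected frequency r/2 = 0.095/2 = 0.0475.
Expected number = 0.0475 × 1980 = 94.05 ≈ 94.

94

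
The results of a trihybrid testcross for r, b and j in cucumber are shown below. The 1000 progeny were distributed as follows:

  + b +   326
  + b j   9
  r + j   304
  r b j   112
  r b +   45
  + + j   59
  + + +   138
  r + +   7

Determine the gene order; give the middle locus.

The two most frequent reciprocal classes, + b + and r + j, are the parental types, so the F1 was + b + / r + j.
The two rarest classes, + b j and r + +, are the double crossovers. Comparing them with the parentals, only the j allele has switched, so j is the middle locus and the order is b – j – r.

j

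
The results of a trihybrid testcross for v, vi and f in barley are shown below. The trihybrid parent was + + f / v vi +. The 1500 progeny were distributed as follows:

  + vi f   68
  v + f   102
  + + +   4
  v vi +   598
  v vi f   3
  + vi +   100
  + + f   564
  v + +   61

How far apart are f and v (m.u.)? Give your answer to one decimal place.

The two rarest classes, + + + and v vi f, are the double crossovers. Comparing them with the parentals, only the f allele has switched, so f is the middle locus and the order is v – f – vi.
Crossovers in the v–f interval produce the single-crossover classes v + f and + vi + (102 + 100 = 202) plus the double crossovers (7).
RF(v–f) = (202 + 7) / 1500 = 209/1500 = 0.1393 → 13.9 m.u.

13.9 m.u.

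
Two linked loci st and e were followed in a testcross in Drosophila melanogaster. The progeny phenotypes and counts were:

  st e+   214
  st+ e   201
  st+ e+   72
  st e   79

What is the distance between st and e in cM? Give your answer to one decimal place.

26.7 cM

The two most frequent classes, st+ e (201) and st e+ (214), are the parental types, so the F1 was st+ e / st e+.
The recombinant classes are st+ e+ and st e: 72 + 79 = 151.
Recombination frequency = 151/566 = 0.2668 ≈ 26.7%, i.e. 26.7 cM.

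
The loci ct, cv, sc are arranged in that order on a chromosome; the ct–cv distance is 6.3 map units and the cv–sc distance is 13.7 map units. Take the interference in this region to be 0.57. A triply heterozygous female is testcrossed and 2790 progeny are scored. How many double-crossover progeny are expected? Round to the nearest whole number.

10

Map distances give recombination frequencies of 0.063 and 0.137 for the two intervals.
With interference 0.57 (so coincidence = 0.43), expected double-crossover frequency = 0.063 × 0.137 × 0.43 = 0.00371.
Expected number = 0.00371 × 2790 = 10.35 ≈ 10.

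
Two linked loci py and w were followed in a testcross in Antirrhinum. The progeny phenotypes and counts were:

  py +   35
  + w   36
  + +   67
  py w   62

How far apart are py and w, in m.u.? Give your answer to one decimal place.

The two most frequent classes, + + (67) and py w (62), are the parental types, so the F1 was + + / py w.
The recombinant classes are + w and py +: 36 + 35 = 71.
Recombination frequency = 71/200 = 0.3550 ≈ 35.5%, i.e. 35.5 m.u.

35.5 m.u.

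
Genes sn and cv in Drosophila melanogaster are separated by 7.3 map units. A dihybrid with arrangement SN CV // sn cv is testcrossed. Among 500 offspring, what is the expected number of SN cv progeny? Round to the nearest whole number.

A map distance of 7.3 map units corresponds to a recombination frequency of 0.073.
The F1 is SN CV / sn cv, so SN cv is a recombinant gamete class with expected frequency r/2 = 0.073/2 = 0.0365.
Expected number = 0.0365 × 500 = 18.25 ≈ 18.

18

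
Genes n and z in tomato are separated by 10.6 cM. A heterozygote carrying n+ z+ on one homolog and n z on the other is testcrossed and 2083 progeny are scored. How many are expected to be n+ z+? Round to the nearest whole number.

931

A map distance of 10.6 cM corresponds to a recombination frequency of 0.106.
The F1 is n+ z+ / n z, so n+ z+ is a parental gamete class with expected frequency (1 − r)/2 = 0.894/2 = 0.4470.
Expected number = 0.4470 × 2083 = 931.10 ≈ 931.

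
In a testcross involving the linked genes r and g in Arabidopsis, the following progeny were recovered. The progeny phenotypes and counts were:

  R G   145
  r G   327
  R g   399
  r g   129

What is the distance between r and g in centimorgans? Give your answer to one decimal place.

The two most frequent classes, R g (399) and r G (327), are the parental types, so the F1 was R g / r G.
The recombinant classes are R G and r g: 145 + 129 = 274.
Recombination frequency = 274/1000 = 0.2740 ≈ 27.4%, i.e. 27.4 centimorgans.

27.4 centimorgans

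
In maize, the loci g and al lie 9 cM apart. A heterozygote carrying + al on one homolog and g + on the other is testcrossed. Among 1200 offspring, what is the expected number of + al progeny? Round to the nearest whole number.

546

A map distance of 9 cM corresponds to a recombination frequency of 0.090.
The F1 is + al / g +, so + al is a parental gamete class with expected frequency (1 − r)/2 = 0.910/2 = 0.4550.
Expected number = 0.4550 × 1200 = 546.00 ≈ 546.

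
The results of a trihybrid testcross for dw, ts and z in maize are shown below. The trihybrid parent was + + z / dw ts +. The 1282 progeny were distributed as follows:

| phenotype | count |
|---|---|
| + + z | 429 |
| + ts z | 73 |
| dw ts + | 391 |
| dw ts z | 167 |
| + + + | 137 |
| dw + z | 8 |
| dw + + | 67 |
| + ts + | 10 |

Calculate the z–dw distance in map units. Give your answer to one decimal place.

25.1 map units

The two rarest classes, dw + z and + ts +, are the double crossovers. Comparing them with the parentals, only the dw allele has switched, so dw is the middle locus and the order is ts – dw – z.
Crossovers in the dw–z interval produce the single-crossover classes + + + and dw ts z (137 + 167 = 304) plus the double crossovers (18).
RF(dw–z) = (304 + 18) / 1282 = 322/1282 = 0.2512 → 25.1 map units.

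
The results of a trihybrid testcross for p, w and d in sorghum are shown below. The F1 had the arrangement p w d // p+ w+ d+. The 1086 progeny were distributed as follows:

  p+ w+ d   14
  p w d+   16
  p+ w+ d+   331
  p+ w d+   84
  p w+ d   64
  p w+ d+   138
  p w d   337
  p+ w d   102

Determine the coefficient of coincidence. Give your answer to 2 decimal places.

0.68

The two rarest classes, p w d+ and p+ w+ d, are the double crossovers. Comparing them with the parentals, only the d allele has switched, so d is the middle locus and the order is p – d – w.
p–d: (240 + 30)/1086 = 0.2486; d–w: (148 + 30)/1086 = 0.1639.
Expected DCO frequency = 0.2486 × 0.1639 ≈ 0.04075; observed = 30/1086 ≈ 0.02762.
Coefficient of coincidence = 0.02762/0.04075 ≈ 0.68.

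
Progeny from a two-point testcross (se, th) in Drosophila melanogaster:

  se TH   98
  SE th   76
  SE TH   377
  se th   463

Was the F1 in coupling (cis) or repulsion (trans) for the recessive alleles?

The two most frequent classes are SE TH (377) and se th (463); these are the parental (non-recombinant) types.
So the F1 carried SE TH on one chromosome and se th on the other — the recessive alleles are on the same chromosome (cis / coupling).

cis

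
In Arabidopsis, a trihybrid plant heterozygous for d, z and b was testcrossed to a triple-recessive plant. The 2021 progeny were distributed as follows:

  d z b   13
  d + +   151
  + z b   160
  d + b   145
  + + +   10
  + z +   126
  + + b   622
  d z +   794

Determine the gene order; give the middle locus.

b

The two most frequent reciprocal classes, + + b and d z +, are the parental types, so the F1 was + + b / d z +.
The two rarest classes, + + + and d z b, are the double crossovers. Comparing them with the parentals, only the b allele has switched, so b is the middle locus and the order is z – b – d.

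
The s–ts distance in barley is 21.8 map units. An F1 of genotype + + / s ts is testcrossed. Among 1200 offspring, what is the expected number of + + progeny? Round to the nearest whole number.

A map distance of 21.8 map units corresponds to a recombination frequency of 0.218.
The F1 is + + / s ts, so + + is a parental gamete class with expected frequency (1 − r)/2 = 0.782/2 = 0.3910.
Expected number = 0.3910 × 1200 = 469.20 ≈ 469.

469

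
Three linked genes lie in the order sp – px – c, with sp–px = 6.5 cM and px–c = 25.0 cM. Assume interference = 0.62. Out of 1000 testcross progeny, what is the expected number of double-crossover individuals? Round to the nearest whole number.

Map distances give recombination frequencies of 0.065 and 0.250 for the two intervals.
With interference 0.62 (so coincidence = 0.38), expected double-crossover frequency = 0.065 × 0.250 × 0.38 = 0.00617.
Expected number = 0.00617 × 1000 = 6.17 ≈ 6.

6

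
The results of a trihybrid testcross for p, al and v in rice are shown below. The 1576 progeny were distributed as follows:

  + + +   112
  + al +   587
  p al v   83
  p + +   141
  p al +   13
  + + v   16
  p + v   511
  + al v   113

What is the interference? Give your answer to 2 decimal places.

0.28

The two most frequent reciprocal classes, p + v and + al +, are the parental types, so the F1 was p + v / + al +.
The two rarest classes, + + v and p al +, are the double crossovers. Comparing them with the parentals, only the p allele has switched, so p is the middle locus and the order is al – p – v.
al–p: (195 + 29)/1576 = 0.1421; p–v: (254 + 29)/1576 = 0.1796.
Expected DCO frequency = 0.1421 × 0.1796 ≈ 0.02552; observed = 29/1576 ≈ 0.01840.
Coefficient of coincidence = 0.01840/0.02552 ≈ 0.72; interference = 1 − 0.72 = 0.28.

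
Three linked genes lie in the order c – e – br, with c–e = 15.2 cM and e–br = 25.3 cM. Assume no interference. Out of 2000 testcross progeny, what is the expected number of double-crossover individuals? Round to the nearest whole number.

77

Map distances give recombination frequencies of 0.152 and 0.253 for the two intervals.
With no interference, expected double-crossover frequency = 0.152 × 0.253 = 0.03846.
Expected number = 0.03846 × 2000 = 76.91 ≈ 77.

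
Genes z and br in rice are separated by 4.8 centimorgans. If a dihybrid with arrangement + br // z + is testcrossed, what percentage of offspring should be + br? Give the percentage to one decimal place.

47.6%

A map distance of 4.8 centimorgans corresponds to a recombination frequency of 0.048.
The F1 is + br / z +, so + br is a parental gamete class with expected frequency (1 − r)/2 = 0.952/2 = 0.4760.
That is 0.4760 = 47.6% of the progeny.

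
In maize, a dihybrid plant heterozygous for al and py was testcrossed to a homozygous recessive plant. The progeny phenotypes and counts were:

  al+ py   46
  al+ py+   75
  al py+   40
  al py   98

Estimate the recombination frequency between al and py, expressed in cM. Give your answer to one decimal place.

The two most frequent classes, al+ py+ (75) and al py (98), are the parental types, so the F1 was al+ py+ / al py.
The recombinant classes are al+ py and al py+: 46 + 40 = 86.
Recombination frequency = 86/259 = 0.3320 ≈ 33.2%, i.e. 33.2 cM.

33.2 cM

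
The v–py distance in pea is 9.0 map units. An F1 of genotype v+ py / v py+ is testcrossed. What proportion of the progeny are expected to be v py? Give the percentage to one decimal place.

A map distance of 9.0 map units corresponds to a recombination frequency of 0.090.
The F1 is v+ py / v py+, so v py is a recombinant gamete class with expected frequency r/2 = 0.090/2 = 0.0450.
That is 0.0450 = 4.5% of the progeny.

4.5%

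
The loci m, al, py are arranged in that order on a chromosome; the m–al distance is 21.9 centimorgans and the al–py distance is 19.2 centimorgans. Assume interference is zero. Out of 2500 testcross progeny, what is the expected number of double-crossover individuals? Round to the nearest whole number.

105

Map distances give recombination frequencies of 0.219 and 0.192 for the two intervals.
With no interference, expected double-crossover frequency = 0.219 × 0.192 = 0.04205.
Expected number = 0.04205 × 2500 = 105.12 ≈ 105.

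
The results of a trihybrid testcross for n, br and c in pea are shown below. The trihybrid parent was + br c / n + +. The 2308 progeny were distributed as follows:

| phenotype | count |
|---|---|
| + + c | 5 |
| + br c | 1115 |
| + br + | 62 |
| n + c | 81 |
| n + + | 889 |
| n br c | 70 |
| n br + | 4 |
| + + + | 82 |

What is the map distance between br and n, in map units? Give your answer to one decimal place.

7.0 map units

The two rarest classes, + + c and n br +, are the double crossovers. Comparing them with the parentals, only the br allele has switched, so br is the middle locus and the order is c – br – n.
Crossovers in the br–n interval produce the single-crossover classes n br c and + + + (70 + 82 = 152) plus the double crossovers (9).
RF(br–n) = (152 + 9) / 2308 = 161/2308 = 0.0698 → 7.0 map units.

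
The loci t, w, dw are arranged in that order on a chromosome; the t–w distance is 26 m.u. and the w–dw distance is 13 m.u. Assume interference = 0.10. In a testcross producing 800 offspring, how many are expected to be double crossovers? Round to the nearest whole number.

24

Map distances give recombination frequencies of 0.260 and 0.130 for the two intervals.
With interference 0.10 (so coincidence = 0.90), expected double-crossover frequency = 0.260 × 0.130 × 0.90 = 0.03042.
Expected number = 0.03042 × 800 = 24.34 ≈ 24.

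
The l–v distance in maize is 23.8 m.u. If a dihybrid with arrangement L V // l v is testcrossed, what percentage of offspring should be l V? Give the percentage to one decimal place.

11.9%

A map distance of 23.8 m.u. corresponds to a recombination frequency of 0.238.
The F1 is L V / l v, so l V is a recombinant gamete class with expected frequency r/2 = 0.238/2 = 0.1190.
That is 0.1190 = 11.9% of the progeny.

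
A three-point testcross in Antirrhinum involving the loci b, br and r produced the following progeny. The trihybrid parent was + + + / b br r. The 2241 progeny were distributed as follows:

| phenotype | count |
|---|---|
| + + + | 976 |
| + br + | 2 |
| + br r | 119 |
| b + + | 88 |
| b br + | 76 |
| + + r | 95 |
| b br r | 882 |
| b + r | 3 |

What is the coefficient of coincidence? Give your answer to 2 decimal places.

The two rarest classes, + br + and b + r, are the double crossovers. Comparing them with the parentals, only the br allele has switched, so br is the middle locus and the order is r – br – b.
r–br: (171 + 5)/2241 = 0.0785; br–b: (207 + 5)/2241 = 0.0946.
Expected DCO frequency = 0.0785 × 0.0946 ≈ 0.00743; observed = 5/2241 ≈ 0.00223.
Coefficient of coincidence = 0.00223/0.00743 ≈ 0.30.

0.30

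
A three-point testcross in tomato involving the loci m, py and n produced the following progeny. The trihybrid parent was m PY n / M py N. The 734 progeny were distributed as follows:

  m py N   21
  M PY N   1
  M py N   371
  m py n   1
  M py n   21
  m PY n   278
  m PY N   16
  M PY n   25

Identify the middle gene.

The two rarest classes, m py n and M PY N, are the double crossovers. Comparing them with the parentals, only the py allele has switched, so py is the middle locus and the order is m – py – n.

py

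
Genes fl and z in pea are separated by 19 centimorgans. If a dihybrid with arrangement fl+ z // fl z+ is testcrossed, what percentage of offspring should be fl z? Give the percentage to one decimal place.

9.5%

A map distance of 19 centimorgans corresponds to a recombination frequency of 0.190.
The F1 is fl+ z / fl z+, so fl z is a recombinant gamete class with expected frequency r/2 = 0.190/2 = 0.0950.
That is 0.0950 = 9.5% of the progeny.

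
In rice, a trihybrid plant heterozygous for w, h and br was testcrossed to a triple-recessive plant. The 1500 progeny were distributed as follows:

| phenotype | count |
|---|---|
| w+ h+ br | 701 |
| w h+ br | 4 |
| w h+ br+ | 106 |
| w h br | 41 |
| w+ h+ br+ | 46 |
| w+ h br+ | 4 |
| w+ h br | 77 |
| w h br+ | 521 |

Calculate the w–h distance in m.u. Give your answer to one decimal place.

12.7 m.u.

The two most frequent reciprocal classes, w+ h+ br and w h br+, are the parental types, so the F1 was w+ h+ br / w h br+.
The two rarest classes, w h+ br and w+ h br+, are the double crossovers. Comparing them with the parentals, only the w allele has switched, so w is the middle locus and the order is h – w – br.
Crossovers in the h–w interval produce the single-crossover classes w+ h br and w h+ br+ (77 + 106 = 183) plus the double crossovers (8).
RF(h–w) = (183 + 8) / 1500 = 191/1500 = 0.1273 → 12.7 m.u.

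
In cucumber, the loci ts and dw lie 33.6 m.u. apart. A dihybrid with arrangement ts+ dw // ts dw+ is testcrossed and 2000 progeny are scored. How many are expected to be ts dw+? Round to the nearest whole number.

A map distance of 33.6 m.u. corresponds to a recombination frequency of 0.336.
The F1 is ts+ dw / ts dw+, so ts dw+ is a parental gamete class with expected frequency (1 − r)/2 = 0.664/2 = 0.3320.
Expected number = 0.3320 × 2000 = 664.00 ≈ 664.

664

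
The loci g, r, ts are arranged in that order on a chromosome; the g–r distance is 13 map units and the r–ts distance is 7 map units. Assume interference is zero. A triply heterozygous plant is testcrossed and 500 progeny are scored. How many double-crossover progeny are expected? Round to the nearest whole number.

Map distances give recombination frequencies of 0.130 and 0.070 for the two intervals.
With no interference, expected double-crossover frequency = 0.130 × 0.070 = 0.00910.
Expected number = 0.00910 × 500 = 4.55 ≈ 5.

5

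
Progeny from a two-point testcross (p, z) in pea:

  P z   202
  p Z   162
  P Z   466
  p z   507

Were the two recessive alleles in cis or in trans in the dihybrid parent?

cis

The two most frequent classes are P Z (466) and p z (507); these are the parental (non-recombinant) types.
So the F1 carried P Z on one chromosome and p z on the other — the recessive alleles are on the same chromosome (cis / coupling).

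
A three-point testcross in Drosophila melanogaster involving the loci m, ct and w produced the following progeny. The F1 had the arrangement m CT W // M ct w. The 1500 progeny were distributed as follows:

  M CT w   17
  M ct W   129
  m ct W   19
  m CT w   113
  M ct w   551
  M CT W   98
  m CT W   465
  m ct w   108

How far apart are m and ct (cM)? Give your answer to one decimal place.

16.1 cM

The two rarest classes, m ct W and M CT w, are the double crossovers. Comparing them with the parentals, only the ct allele has switched, so ct is the middle locus and the order is w – ct – m.
Crossovers in the ct–m interval produce the single-crossover classes M CT W and m ct w (98 + 108 = 206) plus the double crossovers (36).
RF(ct–m) = (206 + 36) / 1500 = 242/1500 = 0.1613 → 16.1 cM.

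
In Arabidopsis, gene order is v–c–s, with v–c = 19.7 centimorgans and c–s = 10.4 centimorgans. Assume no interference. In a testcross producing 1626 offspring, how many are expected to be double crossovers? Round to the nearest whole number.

Map distances give recombination frequencies of 0.197 and 0.104 for the two intervals.
With no interference, expected double-crossover frequency = 0.197 × 0.104 = 0.02049.
Expected number = 0.02049 × 1626 = 33.31 ≈ 33.

33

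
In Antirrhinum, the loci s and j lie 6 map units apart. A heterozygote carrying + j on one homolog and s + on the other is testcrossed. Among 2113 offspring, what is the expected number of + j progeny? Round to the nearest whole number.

A map distance of 6 map units corresponds to a recombination frequency of 0.060.
The F1 is + j / s +, so + j is a parental gamete class with expected frequency (1 − r)/2 = 0.940/2 = 0.4700.
Expected number = 0.4700 × 2113 = 993.11 ≈ 993.

993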